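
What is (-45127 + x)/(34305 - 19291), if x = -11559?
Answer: -28343/7507 ≈ -3.7755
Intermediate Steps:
(-45127 + x)/(34305 - 19291) = (-45127 - 11559)/(34305 - 19291) = -56686/15014 = -56686*1/15014 = -28343/7507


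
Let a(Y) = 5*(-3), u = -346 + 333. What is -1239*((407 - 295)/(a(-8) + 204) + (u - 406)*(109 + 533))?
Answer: 2999590090/9 ≈ 3.3329e+8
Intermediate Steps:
u = -13
a(Y) = -15
-1239*((407 - 295)/(a(-8) + 204) + (u - 406)*(109 + 533)) = -1239*((407 - 295)/(-15 + 204) + (-13 - 406)*(109 + 533)) = -1239*(112/189 - 419*642) = -1239*(112*(1/189) - 268998) = -1239*(16/27 - 268998) = -1239*(-7262930/27) = 2999590090/9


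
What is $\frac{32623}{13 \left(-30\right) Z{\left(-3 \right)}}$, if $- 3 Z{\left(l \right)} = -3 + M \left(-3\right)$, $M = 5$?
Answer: $- \frac{32623}{2340} \approx -13.941$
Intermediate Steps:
$Z{\left(l \right)} = 6$ ($Z{\left(l \right)} = - \frac{-3 + 5 \left(-3\right)}{3} = - \frac{-3 - 15}{3} = \left(- \frac{1}{3}\right) \left(-18\right) = 6$)
$\frac{32623}{13 \left(-30\right) Z{\left(-3 \right)}} = \frac{32623}{13 \left(-30\right) 6} = \frac{32623}{\left(-390\right) 6} = \frac{32623}{-2340} = 32623 \left(- \frac{1}{2340}\right) = - \frac{32623}{2340}$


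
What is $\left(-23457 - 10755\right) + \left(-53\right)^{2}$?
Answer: $-31403$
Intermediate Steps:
$\left(-23457 - 10755\right) + \left(-53\right)^{2} = -34212 + 2809 = -31403$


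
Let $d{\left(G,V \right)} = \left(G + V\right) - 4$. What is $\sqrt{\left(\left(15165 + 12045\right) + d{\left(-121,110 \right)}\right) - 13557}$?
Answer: $\sqrt{13638} \approx 116.78$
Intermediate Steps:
$d{\left(G,V \right)} = -4 + G + V$
$\sqrt{\left(\left(15165 + 12045\right) + d{\left(-121,110 \right)}\right) - 13557} = \sqrt{\left(\left(15165 + 12045\right) - 15\right) - 13557} = \sqrt{\left(27210 - 15\right) - 13557} = \sqrt{27195 - 13557} = \sqrt{13638}$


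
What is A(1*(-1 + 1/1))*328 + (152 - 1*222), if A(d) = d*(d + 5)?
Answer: -70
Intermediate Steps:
A(d) = d*(5 + d)
A(1*(-1 + 1/1))*328 + (152 - 1*222) = ((1*(-1 + 1/1))*(5 + 1*(-1 + 1/1)))*328 + (152 - 1*222) = ((1*(-1 + 1))*(5 + 1*(-1 + 1)))*328 + (152 - 222) = ((1*0)*(5 + 1*0))*328 - 70 = (0*(5 + 0))*328 - 70 = (0*5)*328 - 70 = 0*328 - 70 = 0 - 70 = -70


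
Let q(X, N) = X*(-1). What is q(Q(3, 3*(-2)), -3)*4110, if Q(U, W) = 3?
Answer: -12330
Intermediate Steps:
q(X, N) = -X
q(Q(3, 3*(-2)), -3)*4110 = -1*3*4110 = -3*4110 = -12330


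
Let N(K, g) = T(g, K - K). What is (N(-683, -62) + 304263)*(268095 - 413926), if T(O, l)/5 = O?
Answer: -44325769943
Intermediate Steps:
T(O, l) = 5*O
N(K, g) = 5*g
(N(-683, -62) + 304263)*(268095 - 413926) = (5*(-62) + 304263)*(268095 - 413926) = (-310 + 304263)*(-145831) = 303953*(-145831) = -44325769943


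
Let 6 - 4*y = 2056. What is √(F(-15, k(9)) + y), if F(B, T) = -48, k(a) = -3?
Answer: I*√2242/2 ≈ 23.675*I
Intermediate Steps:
y = -1025/2 (y = 3/2 - ¼*2056 = 3/2 - 514 = -1025/2 ≈ -512.50)
√(F(-15, k(9)) + y) = √(-48 - 1025/2) = √(-1121/2) = I*√2242/2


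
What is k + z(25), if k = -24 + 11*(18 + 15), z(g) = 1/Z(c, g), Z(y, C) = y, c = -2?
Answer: 677/2 ≈ 338.50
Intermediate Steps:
z(g) = -1/2 (z(g) = 1/(-2) = -1/2)
k = 339 (k = -24 + 11*33 = -24 + 363 = 339)
k + z(25) = 339 - 1/2 = 677/2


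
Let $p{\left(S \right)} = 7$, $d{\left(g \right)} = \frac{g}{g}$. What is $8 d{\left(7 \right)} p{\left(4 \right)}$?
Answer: $56$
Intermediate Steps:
$d{\left(g \right)} = 1$
$8 d{\left(7 \right)} p{\left(4 \right)} = 8 \cdot 1 \cdot 7 = 8 \cdot 7 = 56$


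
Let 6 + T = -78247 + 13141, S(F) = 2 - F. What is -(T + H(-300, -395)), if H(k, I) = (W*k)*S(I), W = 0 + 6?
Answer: 779712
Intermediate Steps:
W = 6
T = -65112 (T = -6 + (-78247 + 13141) = -6 - 65106 = -65112)
H(k, I) = 6*k*(2 - I) (H(k, I) = (6*k)*(2 - I) = 6*k*(2 - I))
-(T + H(-300, -395)) = -(-65112 + 6*(-300)*(2 - 1*(-395))) = -(-65112 + 6*(-300)*(2 + 395)) = -(-65112 + 6*(-300)*397) = -(-65112 - 714600) = -1*(-779712) = 779712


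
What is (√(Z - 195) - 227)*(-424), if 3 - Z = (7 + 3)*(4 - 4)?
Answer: 96248 - 3392*I*√3 ≈ 96248.0 - 5875.1*I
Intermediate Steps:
Z = 3 (Z = 3 - (7 + 3)*(4 - 4) = 3 - 10*0 = 3 - 1*0 = 3 + 0 = 3)
(√(Z - 195) - 227)*(-424) = (√(3 - 195) - 227)*(-424) = (√(-192) - 227)*(-424) = (8*I*√3 - 227)*(-424) = (-227 + 8*I*√3)*(-424) = 96248 - 3392*I*√3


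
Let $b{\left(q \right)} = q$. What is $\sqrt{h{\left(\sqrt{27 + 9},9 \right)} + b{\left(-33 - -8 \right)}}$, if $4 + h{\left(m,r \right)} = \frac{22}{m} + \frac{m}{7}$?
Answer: $\frac{i \sqrt{10794}}{21} \approx 4.9473 i$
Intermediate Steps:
$h{\left(m,r \right)} = -4 + \frac{22}{m} + \frac{m}{7}$ ($h{\left(m,r \right)} = -4 + \left(\frac{22}{m} + \frac{m}{7}\right) = -4 + \frac{22}{m} + \frac{m}{7}$)
$\sqrt{h{\left(\sqrt{27 + 9},9 \right)} + b{\left(-33 - -8 \right)}} = \sqrt{\left(-4 + \frac{22}{\sqrt{27 + 9}} + \frac{\sqrt{27 + 9}}{7}\right) - 25} = \sqrt{\left(-4 + \frac{22}{\sqrt{36}} + \frac{\sqrt{36}}{7}\right) + \left(-33 + 8\right)} = \sqrt{\left(-4 + \frac{22}{6} + \frac{1}{7} \cdot 6\right) - 25} = \sqrt{\left(-4 + 22 \cdot \frac{1}{6} + \frac{6}{7}\right) - 25} = \sqrt{\left(-4 + \frac{11}{3} + \frac{6}{7}\right) - 25} = \sqrt{\frac{11}{21} - 25} = \sqrt{- \frac{514}{21}} = \frac{i \sqrt{10794}}{21}$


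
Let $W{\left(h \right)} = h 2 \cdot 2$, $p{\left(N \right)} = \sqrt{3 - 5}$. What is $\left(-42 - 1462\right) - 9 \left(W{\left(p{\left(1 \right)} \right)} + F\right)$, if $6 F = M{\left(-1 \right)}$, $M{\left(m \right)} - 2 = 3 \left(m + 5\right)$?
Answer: $-1525 - 36 i \sqrt{2} \approx -1525.0 - 50.912 i$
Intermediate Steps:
$p{\left(N \right)} = i \sqrt{2}$ ($p{\left(N \right)} = \sqrt{-2} = i \sqrt{2}$)
$W{\left(h \right)} = 4 h$ ($W{\left(h \right)} = 2 h 2 = 4 h$)
$M{\left(m \right)} = 17 + 3 m$ ($M{\left(m \right)} = 2 + 3 \left(m + 5\right) = 2 + 3 \left(5 + m\right) = 2 + \left(15 + 3 m\right) = 17 + 3 m$)
$F = \frac{7}{3}$ ($F = \frac{17 + 3 \left(-1\right)}{6} = \frac{17 - 3}{6} = \frac{1}{6} \cdot 14 = \frac{7}{3} \approx 2.3333$)
$\left(-42 - 1462\right) - 9 \left(W{\left(p{\left(1 \right)} \right)} + F\right) = \left(-42 - 1462\right) - 9 \left(4 i \sqrt{2} + \frac{7}{3}\right) = -1504 - 9 \left(4 i \sqrt{2} + \frac{7}{3}\right) = -1504 - 9 \left(\frac{7}{3} + 4 i \sqrt{2}\right) = -1504 - \left(21 + 36 i \sqrt{2}\right) = -1525 - 36 i \sqrt{2}$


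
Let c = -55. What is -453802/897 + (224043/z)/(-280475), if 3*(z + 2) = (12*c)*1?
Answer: -724512430111/1432105350 ≈ -505.91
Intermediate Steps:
z = -222 (z = -2 + ((12*(-55))*1)/3 = -2 + (-660*1)/3 = -2 + (⅓)*(-660) = -2 - 220 = -222)
-453802/897 + (224043/z)/(-280475) = -453802/897 + (224043/(-222))/(-280475) = -453802*1/897 + (224043*(-1/222))*(-1/280475) = -453802/897 - 74681/74*(-1/280475) = -453802/897 + 74681/20755150 = -724512430111/1432105350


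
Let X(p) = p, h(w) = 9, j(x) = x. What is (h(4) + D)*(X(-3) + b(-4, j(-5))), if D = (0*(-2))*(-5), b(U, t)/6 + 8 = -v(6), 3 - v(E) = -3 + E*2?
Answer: -135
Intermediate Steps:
v(E) = 6 - 2*E (v(E) = 3 - (-3 + E*2) = 3 - (-3 + 2*E) = 3 + (3 - 2*E) = 6 - 2*E)
b(U, t) = -12 (b(U, t) = -48 + 6*(-(6 - 2*6)) = -48 + 6*(-(6 - 12)) = -48 + 6*(-1*(-6)) = -48 + 6*6 = -48 + 36 = -12)
D = 0 (D = 0*(-5) = 0)
(h(4) + D)*(X(-3) + b(-4, j(-5))) = (9 + 0)*(-3 - 12) = 9*(-15) = -135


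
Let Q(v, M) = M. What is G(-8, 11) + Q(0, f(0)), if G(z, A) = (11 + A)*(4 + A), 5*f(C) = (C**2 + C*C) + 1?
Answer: 1651/5 ≈ 330.20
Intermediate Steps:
f(C) = 1/5 + 2*C**2/5 (f(C) = ((C**2 + C*C) + 1)/5 = ((C**2 + C**2) + 1)/5 = (2*C**2 + 1)/5 = (1 + 2*C**2)/5 = 1/5 + 2*C**2/5)
G(z, A) = (4 + A)*(11 + A)
G(-8, 11) + Q(0, f(0)) = (44 + 11**2 + 15*11) + (1/5 + (2/5)*0**2) = (44 + 121 + 165) + (1/5 + (2/5)*0) = 330 + (1/5 + 0) = 330 + 1/5 = 1651/5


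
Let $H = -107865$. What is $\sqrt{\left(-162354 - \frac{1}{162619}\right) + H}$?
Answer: $\frac{i \sqrt{7145925015308878}}{162619} \approx 519.83 i$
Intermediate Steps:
$\sqrt{\left(-162354 - \frac{1}{162619}\right) + H} = \sqrt{\left(-162354 - \frac{1}{162619}\right) - 107865} = \sqrt{- \frac{26401845127}{162619} - 107865} = \sqrt{- \frac{43942743562}{162619}} = \frac{i \sqrt{7145925015308878}}{162619}$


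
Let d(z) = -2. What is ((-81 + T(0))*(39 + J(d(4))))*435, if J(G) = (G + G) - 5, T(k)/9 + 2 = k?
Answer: -1291950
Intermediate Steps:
T(k) = -18 + 9*k
J(G) = -5 + 2*G (J(G) = 2*G - 5 = -5 + 2*G)
((-81 + T(0))*(39 + J(d(4))))*435 = ((-81 + (-18 + 9*0))*(39 + (-5 + 2*(-2))))*435 = ((-81 + (-18 + 0))*(39 + (-5 - 4)))*435 = ((-81 - 18)*(39 - 9))*435 = -99*30*435 = -2970*435 = -1291950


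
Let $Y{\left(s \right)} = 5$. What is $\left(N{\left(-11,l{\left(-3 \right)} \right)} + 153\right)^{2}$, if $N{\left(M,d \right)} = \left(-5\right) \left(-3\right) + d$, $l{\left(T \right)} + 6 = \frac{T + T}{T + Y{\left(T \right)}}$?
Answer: $25281$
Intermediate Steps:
$l{\left(T \right)} = -6 + \frac{2 T}{5 + T}$ ($l{\left(T \right)} = -6 + \frac{T + T}{T + 5} = -6 + \frac{2 T}{5 + T}$)
$N{\left(M,d \right)} = 15 + d$
$\left(N{\left(-11,l{\left(-3 \right)} \right)} + 153\right)^{2} = \left(\left(15 + \frac{2 \left(-15 - -6\right)}{5 - 3}\right) + 153\right)^{2} = \left(\left(15 + \frac{2 \left(-15 + 6\right)}{2}\right) + 153\right)^{2} = \left(\left(15 + 2 \cdot \frac{1}{2} \left(-9\right)\right) + 153\right)^{2} = \left(\left(15 - 9\right) + 153\right)^{2} = \left(6 + 153\right)^{2} = 159^{2} = 25281$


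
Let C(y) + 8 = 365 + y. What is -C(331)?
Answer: -688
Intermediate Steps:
C(y) = 357 + y (C(y) = -8 + (365 + y) = 357 + y)
-C(331) = -(357 + 331) = -1*688 = -688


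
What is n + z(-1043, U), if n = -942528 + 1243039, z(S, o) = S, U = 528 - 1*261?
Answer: 299468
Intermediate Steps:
U = 267 (U = 528 - 261 = 267)
n = 300511
n + z(-1043, U) = 300511 - 1043 = 299468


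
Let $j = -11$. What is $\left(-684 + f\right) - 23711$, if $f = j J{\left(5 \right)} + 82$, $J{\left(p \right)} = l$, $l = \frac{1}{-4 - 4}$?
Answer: $- \frac{194493}{8} \approx -24312.0$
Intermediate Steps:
$l = - \frac{1}{8}$ ($l = \frac{1}{-8} = - \frac{1}{8} \approx -0.125$)
$J{\left(p \right)} = - \frac{1}{8}$
$f = \frac{667}{8}$ ($f = \left(-11\right) \left(- \frac{1}{8}\right) + 82 = \frac{11}{8} + 82 = \frac{667}{8} \approx 83.375$)
$\left(-684 + f\right) - 23711 = \left(-684 + \frac{667}{8}\right) - 23711 = - \frac{4805}{8} - 23711 = - \frac{194493}{8}$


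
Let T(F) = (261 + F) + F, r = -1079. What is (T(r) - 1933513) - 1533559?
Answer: -3468969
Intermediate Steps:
T(F) = 261 + 2*F
(T(r) - 1933513) - 1533559 = ((261 + 2*(-1079)) - 1933513) - 1533559 = ((261 - 2158) - 1933513) - 1533559 = (-1897 - 1933513) - 1533559 = -1935410 - 1533559 = -3468969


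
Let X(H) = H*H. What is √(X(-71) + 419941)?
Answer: √424982 ≈ 651.91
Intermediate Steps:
X(H) = H²
√(X(-71) + 419941) = √((-71)² + 419941) = √(5041 + 419941) = √424982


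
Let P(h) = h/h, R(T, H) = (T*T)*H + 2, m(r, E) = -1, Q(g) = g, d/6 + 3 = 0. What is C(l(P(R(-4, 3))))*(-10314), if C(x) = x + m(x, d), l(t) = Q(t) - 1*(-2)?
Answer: -20628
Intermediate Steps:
d = -18 (d = -18 + 6*0 = -18 + 0 = -18)
R(T, H) = 2 + H*T² (R(T, H) = T²*H + 2 = H*T² + 2 = 2 + H*T²)
P(h) = 1
l(t) = 2 + t (l(t) = t - 1*(-2) = t + 2 = 2 + t)
C(x) = -1 + x (C(x) = x - 1 = -1 + x)
C(l(P(R(-4, 3))))*(-10314) = (-1 + (2 + 1))*(-10314) = (-1 + 3)*(-10314) = 2*(-10314) = -20628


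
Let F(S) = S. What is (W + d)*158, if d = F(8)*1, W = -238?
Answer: -36340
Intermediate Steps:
d = 8 (d = 8*1 = 8)
(W + d)*158 = (-238 + 8)*158 = -230*158 = -36340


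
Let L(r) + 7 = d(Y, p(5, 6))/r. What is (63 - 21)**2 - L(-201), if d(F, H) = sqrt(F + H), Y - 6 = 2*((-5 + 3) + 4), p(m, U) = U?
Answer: 355975/201 ≈ 1771.0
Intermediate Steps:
Y = 10 (Y = 6 + 2*((-5 + 3) + 4) = 6 + 2*(-2 + 4) = 6 + 2*2 = 6 + 4 = 10)
L(r) = -7 + 4/r (L(r) = -7 + sqrt(10 + 6)/r = -7 + sqrt(16)/r = -7 + 4/r)
(63 - 21)**2 - L(-201) = (63 - 21)**2 - (-7 + 4/(-201)) = 42**2 - (-7 + 4*(-1/201)) = 1764 - (-7 - 4/201) = 1764 - 1*(-1411/201) = 1764 + 1411/201 = 355975/201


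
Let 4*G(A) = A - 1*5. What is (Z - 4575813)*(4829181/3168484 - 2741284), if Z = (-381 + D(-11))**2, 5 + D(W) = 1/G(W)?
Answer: 615173925024876857325/50695744 ≈ 1.2135e+13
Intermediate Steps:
G(A) = -5/4 + A/4 (G(A) = (A - 1*5)/4 = (A - 5)/4 = (-5 + A)/4 = -5/4 + A/4)
D(W) = -5 + 1/(-5/4 + W/4)
Z = 2387025/16 (Z = (-381 + (29 - 5*(-11))/(-5 - 11))**2 = (-381 + (29 + 55)/(-16))**2 = (-381 - 1/16*84)**2 = (-381 - 21/4)**2 = (-1545/4)**2 = 2387025/16 ≈ 1.4919e+5)
(Z - 4575813)*(4829181/3168484 - 2741284) = (2387025/16 - 4575813)*(4829181/3168484 - 2741284) = -70825983*(4829181*(1/3168484) - 2741284)/16 = -70825983*(4829181/3168484 - 2741284)/16 = -70825983/16*(-8685709664275/3168484) = 615173925024876857325/50695744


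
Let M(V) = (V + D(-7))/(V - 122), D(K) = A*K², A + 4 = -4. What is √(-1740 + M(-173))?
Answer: I*√6050273/59 ≈ 41.69*I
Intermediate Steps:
A = -8 (A = -4 - 4 = -8)
D(K) = -8*K²
M(V) = (-392 + V)/(-122 + V) (M(V) = (V - 8*(-7)²)/(V - 122) = (V - 8*49)/(-122 + V) = (V - 392)/(-122 + V) = (-392 + V)/(-122 + V))
√(-1740 + M(-173)) = √(-1740 + (-392 - 173)/(-122 - 173)) = √(-1740 - 565/(-295)) = √(-1740 - 1/295*(-565)) = √(-1740 + 113/59) = √(-102547/59) = I*√6050273/59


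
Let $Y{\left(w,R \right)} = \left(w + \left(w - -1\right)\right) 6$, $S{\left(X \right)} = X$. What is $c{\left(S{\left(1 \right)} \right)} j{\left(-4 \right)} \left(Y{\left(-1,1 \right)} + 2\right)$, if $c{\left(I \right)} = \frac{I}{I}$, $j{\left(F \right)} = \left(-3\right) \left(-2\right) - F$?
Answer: $-40$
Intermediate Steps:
$j{\left(F \right)} = 6 - F$
$c{\left(I \right)} = 1$
$Y{\left(w,R \right)} = 6 + 12 w$ ($Y{\left(w,R \right)} = \left(w + \left(w + 1\right)\right) 6 = \left(w + \left(1 + w\right)\right) 6 = \left(1 + 2 w\right) 6 = 6 + 12 w$)
$c{\left(S{\left(1 \right)} \right)} j{\left(-4 \right)} \left(Y{\left(-1,1 \right)} + 2\right) = 1 \left(6 - -4\right) \left(\left(6 + 12 \left(-1\right)\right) + 2\right) = 1 \left(6 + 4\right) \left(\left(6 - 12\right) + 2\right) = 1 \cdot 10 \left(-6 + 2\right) = 1 \cdot 10 \left(-4\right) = 1 \left(-40\right) = -40$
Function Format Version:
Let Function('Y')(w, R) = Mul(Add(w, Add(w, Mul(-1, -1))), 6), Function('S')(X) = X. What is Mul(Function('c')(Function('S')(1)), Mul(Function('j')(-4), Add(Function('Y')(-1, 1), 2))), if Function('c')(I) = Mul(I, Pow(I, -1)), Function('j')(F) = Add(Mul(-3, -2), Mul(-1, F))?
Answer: -40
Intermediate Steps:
Function('j')(F) = Add(6, Mul(-1, F))
Function('c')(I) = 1
Function('Y')(w, R) = Add(6, Mul(12, w)) (Function('Y')(w, R) = Mul(Add(w, Add(w, 1)), 6) = Mul(Add(w, Add(1, w)), 6) = Mul(Add(1, Mul(2, w)), 6) = Add(6, Mul(12, w)))
Mul(Function('c')(Function('S')(1)), Mul(Function('j')(-4), Add(Function('Y')(-1, 1), 2))) = Mul(1, Mul(Add(6, Mul(-1, -4)), Add(Add(6, Mul(12, -1)), 2))) = Mul(1, Mul(Add(6, 4), Add(Add(6, -12), 2))) = Mul(1, Mul(10, Add(-6, 2))) = Mul(1, Mul(10, -4)) = Mul(1, -40) = -40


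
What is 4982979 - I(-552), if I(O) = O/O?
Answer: 4982978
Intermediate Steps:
I(O) = 1
4982979 - I(-552) = 4982979 - 1*1 = 4982979 - 1 = 4982978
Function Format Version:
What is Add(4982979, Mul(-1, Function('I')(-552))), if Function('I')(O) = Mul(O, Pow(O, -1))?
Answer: 4982978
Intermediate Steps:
Function('I')(O) = 1
Add(4982979, Mul(-1, Function('I')(-552))) = Add(4982979, Mul(-1, 1)) = Add(4982979, -1) = 4982978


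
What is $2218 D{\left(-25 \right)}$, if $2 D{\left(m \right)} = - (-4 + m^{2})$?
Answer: $-688689$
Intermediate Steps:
$D{\left(m \right)} = 2 - \frac{m^{2}}{2}$ ($D{\left(m \right)} = \frac{\left(-1\right) \left(-4 + m^{2}\right)}{2} = \frac{4 - m^{2}}{2} = 2 - \frac{m^{2}}{2}$)
$2218 D{\left(-25 \right)} = 2218 \left(2 - \frac{\left(-25\right)^{2}}{2}\right) = 2218 \left(2 - \frac{625}{2}\right) = 2218 \left(- \frac{621}{2}\right) = -688689$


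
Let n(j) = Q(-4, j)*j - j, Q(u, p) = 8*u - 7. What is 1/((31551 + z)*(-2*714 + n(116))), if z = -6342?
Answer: -1/152968212 ≈ -6.5373e-9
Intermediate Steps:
Q(u, p) = -7 + 8*u
n(j) = -40*j (n(j) = (-7 + 8*(-4))*j - j = (-7 - 32)*j - j = -39*j - j = -40*j)
1/((31551 + z)*(-2*714 + n(116))) = 1/((31551 - 6342)*(-2*714 - 40*116)) = 1/(25209*(-1428 - 4640)) = 1/(25209*(-6068)) = 1/(-152968212) = -1/152968212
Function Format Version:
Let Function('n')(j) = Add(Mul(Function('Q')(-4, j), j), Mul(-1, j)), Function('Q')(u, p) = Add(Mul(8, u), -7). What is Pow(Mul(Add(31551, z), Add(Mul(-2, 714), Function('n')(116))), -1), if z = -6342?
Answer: Rational(-1, 152968212) ≈ -6.5373e-9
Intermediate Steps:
Function('Q')(u, p) = Add(-7, Mul(8, u))
Function('n')(j) = Mul(-40, j) (Function('n')(j) = Add(Mul(Add(-7, Mul(8, -4)), j), Mul(-1, j)) = Add(Mul(Add(-7, -32), j), Mul(-1, j)) = Add(Mul(-39, j), Mul(-1, j)) = Mul(-40, j))
Pow(Mul(Add(31551, z), Add(Mul(-2, 714), Function('n')(116))), -1) = Pow(Mul(Add(31551, -6342), Add(Mul(-2, 714), Mul(-40, 116))), -1) = Pow(Mul(25209, Add(-1428, -4640)), -1) = Pow(Mul(25209, -6068), -1) = Pow(-152968212, -1) = Rational(-1, 152968212)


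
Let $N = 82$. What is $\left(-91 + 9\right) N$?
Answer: $-6724$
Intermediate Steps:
$\left(-91 + 9\right) N = \left(-91 + 9\right) 82 = \left(-82\right) 82 = -6724$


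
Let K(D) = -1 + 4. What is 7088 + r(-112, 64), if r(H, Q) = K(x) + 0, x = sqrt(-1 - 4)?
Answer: 7091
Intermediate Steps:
x = I*sqrt(5) (x = sqrt(-5) = I*sqrt(5) ≈ 2.2361*I)
K(D) = 3
r(H, Q) = 3 (r(H, Q) = 3 + 0 = 3)
7088 + r(-112, 64) = 7088 + 3 = 7091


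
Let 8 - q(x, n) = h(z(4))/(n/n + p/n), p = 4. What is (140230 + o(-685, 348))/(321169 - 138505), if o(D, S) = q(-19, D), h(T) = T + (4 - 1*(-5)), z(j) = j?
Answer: 95493173/124394184 ≈ 0.76767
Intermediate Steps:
h(T) = 9 + T (h(T) = T + (4 + 5) = T + 9 = 9 + T)
q(x, n) = 8 - 13/(1 + 4/n) (q(x, n) = 8 - (9 + 4)/(n/n + 4/n) = 8 - 13/(1 + 4/n))
o(D, S) = (32 - 5*D)/(4 + D)
(140230 + o(-685, 348))/(321169 - 138505) = (140230 + (32 - 5*(-685))/(4 - 685))/(321169 - 138505) = (140230 + (32 + 3425)/(-681))/182664 = (140230 - 1/681*3457)*(1/182664) = (140230 - 3457/681)*(1/182664) = (95493173/681)*(1/182664) = 95493173/124394184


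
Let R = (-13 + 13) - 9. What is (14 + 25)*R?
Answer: -351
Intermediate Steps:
R = -9 (R = 0 - 9 = -9)
(14 + 25)*R = (14 + 25)*(-9) = 39*(-9) = -351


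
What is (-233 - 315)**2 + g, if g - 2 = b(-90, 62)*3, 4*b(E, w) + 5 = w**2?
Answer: 1212741/4 ≈ 3.0319e+5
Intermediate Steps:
b(E, w) = -5/4 + w**2/4
g = 11525/4 (g = 2 + (-5/4 + (1/4)*62**2)*3 = 2 + (-5/4 + (1/4)*3844)*3 = 2 + (-5/4 + 961)*3 = 2 + (3839/4)*3 = 2 + 11517/4 = 11525/4 ≈ 2881.3)
(-233 - 315)**2 + g = (-233 - 315)**2 + 11525/4 = (-548)**2 + 11525/4 = 300304 + 11525/4 = 1212741/4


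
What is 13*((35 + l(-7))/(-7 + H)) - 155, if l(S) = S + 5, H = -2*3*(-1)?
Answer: -584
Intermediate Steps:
H = 6 (H = -6*(-1) = 6)
l(S) = 5 + S
13*((35 + l(-7))/(-7 + H)) - 155 = 13*((35 + (5 - 7))/(-7 + 6)) - 155 = 13*((35 - 2)/(-1)) - 155 = 13*(33*(-1)) - 155 = 13*(-33) - 155 = -429 - 155 = -584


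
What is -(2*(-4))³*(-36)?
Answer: -18432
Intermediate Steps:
-(2*(-4))³*(-36) = -1*(-8)³*(-36) = -1*(-512)*(-36) = 512*(-36) = -18432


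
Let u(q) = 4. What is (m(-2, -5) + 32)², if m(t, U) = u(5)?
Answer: 1296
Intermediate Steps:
m(t, U) = 4
(m(-2, -5) + 32)² = (4 + 32)² = 36² = 1296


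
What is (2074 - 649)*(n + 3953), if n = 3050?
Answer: 9979275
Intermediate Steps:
(2074 - 649)*(n + 3953) = (2074 - 649)*(3050 + 3953) = 1425*7003 = 9979275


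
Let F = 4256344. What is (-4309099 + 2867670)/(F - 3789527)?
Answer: -1441429/466817 ≈ -3.0878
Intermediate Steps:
(-4309099 + 2867670)/(F - 3789527) = (-4309099 + 2867670)/(4256344 - 3789527) = -1441429/466817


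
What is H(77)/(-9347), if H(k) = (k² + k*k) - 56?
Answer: -11802/9347 ≈ -1.2627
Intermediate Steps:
H(k) = -56 + 2*k² (H(k) = (k² + k²) - 56 = 2*k² - 56 = -56 + 2*k²)
H(77)/(-9347) = (-56 + 2*77²)/(-9347) = (-56 + 2*5929)*(-1/9347) = (-56 + 11858)*(-1/9347) = 11802*(-1/9347) = -11802/9347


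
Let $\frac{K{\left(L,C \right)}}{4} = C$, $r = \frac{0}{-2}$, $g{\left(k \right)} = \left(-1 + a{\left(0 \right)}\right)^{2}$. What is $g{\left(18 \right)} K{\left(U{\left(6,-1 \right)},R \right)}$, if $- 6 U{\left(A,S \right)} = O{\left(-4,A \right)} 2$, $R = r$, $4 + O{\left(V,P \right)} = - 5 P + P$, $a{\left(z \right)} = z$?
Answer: $0$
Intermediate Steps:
$g{\left(k \right)} = 1$ ($g{\left(k \right)} = \left(-1 + 0\right)^{2} = \left(-1\right)^{2} = 1$)
$r = 0$ ($r = 0 \left(- \frac{1}{2}\right) = 0$)
$O{\left(V,P \right)} = -4 - 4 P$ ($O{\left(V,P \right)} = -4 + \left(- 5 P + P\right) = -4 - 4 P$)
$R = 0$
$U{\left(A,S \right)} = \frac{4}{3} + \frac{4 A}{3}$ ($U{\left(A,S \right)} = - \frac{\left(-4 - 4 A\right) 2}{6} = - \frac{-8 - 8 A}{6} = \frac{4}{3} + \frac{4 A}{3}$)
$K{\left(L,C \right)} = 4 C$
$g{\left(18 \right)} K{\left(U{\left(6,-1 \right)},R \right)} = 1 \cdot 4 \cdot 0 = 1 \cdot 0 = 0$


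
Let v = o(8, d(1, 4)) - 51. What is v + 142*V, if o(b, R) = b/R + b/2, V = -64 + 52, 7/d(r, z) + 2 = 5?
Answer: -12233/7 ≈ -1747.6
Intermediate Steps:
d(r, z) = 7/3 (d(r, z) = 7/(-2 + 5) = 7/3)
V = -12
o(b, R) = b/2 + b/R (o(b, R) = b/R + b*(½) = b/R + b/2 = b/2 + b/R)
v = -305/7 (v = ((½)*8 + 8/(7/3)) - 51 = (4 + 8*(3/7)) - 51 = (4 + 24/7) - 51 = 52/7 - 51 = -305/7 ≈ -43.571)
v + 142*V = -305/7 + 142*(-12) = -305/7 - 1704 = -12233/7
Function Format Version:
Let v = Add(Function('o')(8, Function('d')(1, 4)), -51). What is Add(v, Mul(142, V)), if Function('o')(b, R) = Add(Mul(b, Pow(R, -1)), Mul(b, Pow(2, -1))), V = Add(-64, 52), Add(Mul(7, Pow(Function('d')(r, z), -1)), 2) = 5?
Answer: Rational(-12233, 7) ≈ -1747.6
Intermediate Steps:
Function('d')(r, z) = Rational(7, 3) (Function('d')(r, z) = Mul(7, Pow(Add(-2, 5), -1)) = Mul(7, Pow(3, -1)) = Mul(7, Rational(1, 3)) = Rational(7, 3))
V = -12
Function('o')(b, R) = Add(Mul(Rational(1, 2), b), Mul(b, Pow(R, -1))) (Function('o')(b, R) = Add(Mul(b, Pow(R, -1)), Mul(b, Rational(1, 2))) = Add(Mul(b, Pow(R, -1)), Mul(Rational(1, 2), b)) = Add(Mul(Rational(1, 2), b), Mul(b, Pow(R, -1))))
v = Rational(-305, 7) (v = Add(Add(Mul(Rational(1, 2), 8), Mul(8, Pow(Rational(7, 3), -1))), -51) = Add(Add(4, Mul(8, Rational(3, 7))), -51) = Add(Add(4, Rational(24, 7)), -51) = Add(Rational(52, 7), -51) = Rational(-305, 7) ≈ -43.571)
Add(v, Mul(142, V)) = Add(Rational(-305, 7), Mul(142, -12)) = Add(Rational(-305, 7), -1704) = Rational(-12233, 7)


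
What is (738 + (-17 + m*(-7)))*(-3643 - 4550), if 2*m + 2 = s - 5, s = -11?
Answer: -6423312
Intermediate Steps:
m = -9 (m = -1 + (-11 - 5)/2 = -1 + (1/2)*(-16) = -1 - 8 = -9)
(738 + (-17 + m*(-7)))*(-3643 - 4550) = (738 + (-17 - 9*(-7)))*(-3643 - 4550) = (738 + (-17 + 63))*(-8193) = (738 + 46)*(-8193) = 784*(-8193) = -6423312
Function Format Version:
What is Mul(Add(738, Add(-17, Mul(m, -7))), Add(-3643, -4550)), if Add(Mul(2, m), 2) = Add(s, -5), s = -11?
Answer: -6423312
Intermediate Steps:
m = -9 (m = Add(-1, Mul(Rational(1, 2), Add(-11, -5))) = Add(-1, Mul(Rational(1, 2), -16)) = Add(-1, -8) = -9)
Mul(Add(738, Add(-17, Mul(m, -7))), Add(-3643, -4550)) = Mul(Add(738, Add(-17, Mul(-9, -7))), Add(-3643, -4550)) = Mul(Add(738, Add(-17, 63)), -8193) = Mul(Add(738, 46), -8193) = Mul(784, -8193) = -6423312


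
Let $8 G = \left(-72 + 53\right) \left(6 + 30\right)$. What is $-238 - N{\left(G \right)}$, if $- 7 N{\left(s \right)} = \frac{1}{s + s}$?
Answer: $- \frac{284887}{1197} \approx -238.0$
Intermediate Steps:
$G = - \frac{171}{2}$ ($G = \frac{\left(-72 + 53\right) \left(6 + 30\right)}{8} = \frac{\left(-19\right) 36}{8} = \frac{1}{8} \left(-684\right) = - \frac{171}{2} \approx -85.5$)
$N{\left(s \right)} = - \frac{1}{14 s}$ ($N{\left(s \right)} = - \frac{1}{7 \left(s + s\right)} = - \frac{1}{7 \cdot 2 s} = - \frac{\frac{1}{2} \frac{1}{s}}{7} = - \frac{1}{14 s}$)
$-238 - N{\left(G \right)} = -238 - - \frac{1}{14 \left(- \frac{171}{2}\right)} = -238 - \left(- \frac{1}{14}\right) \left(- \frac{2}{171}\right) = -238 - \frac{1}{1197} = - \frac{284887}{1197}$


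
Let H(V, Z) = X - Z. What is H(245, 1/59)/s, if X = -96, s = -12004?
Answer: 5665/708236 ≈ 0.0079987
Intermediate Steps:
H(V, Z) = -96 - Z
H(245, 1/59)/s = (-96 - 1/59)/(-12004) = (-96 - 1*1/59)*(-1/12004) = (-96 - 1/59)*(-1/12004) = -5665/59*(-1/12004) = 5665/708236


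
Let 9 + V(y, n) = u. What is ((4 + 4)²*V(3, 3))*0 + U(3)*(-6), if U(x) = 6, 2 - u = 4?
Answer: -36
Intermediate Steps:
u = -2 (u = 2 - 1*4 = 2 - 4 = -2)
V(y, n) = -11 (V(y, n) = -9 - 2 = -11)
((4 + 4)²*V(3, 3))*0 + U(3)*(-6) = ((4 + 4)²*(-11))*0 + 6*(-6) = (8²*(-11))*0 - 36 = (64*(-11))*0 - 36 = -704*0 - 36 = 0 - 36 = -36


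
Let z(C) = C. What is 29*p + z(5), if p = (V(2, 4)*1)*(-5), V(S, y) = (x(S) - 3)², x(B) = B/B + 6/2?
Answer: -140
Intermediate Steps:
x(B) = 4 (x(B) = 1 + 6*(½) = 1 + 3 = 4)
V(S, y) = 1 (V(S, y) = (4 - 3)² = 1² = 1)
p = -5 (p = (1*1)*(-5) = 1*(-5) = -5)
29*p + z(5) = 29*(-5) + 5 = -145 + 5 = -140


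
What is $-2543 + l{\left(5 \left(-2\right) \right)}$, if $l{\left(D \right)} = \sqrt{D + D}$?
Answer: $-2543 + 2 i \sqrt{5} \approx -2543.0 + 4.4721 i$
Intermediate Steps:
$l{\left(D \right)} = \sqrt{2} \sqrt{D}$ ($l{\left(D \right)} = \sqrt{2 D} = \sqrt{2} \sqrt{D}$)
$-2543 + l{\left(5 \left(-2\right) \right)} = -2543 + \sqrt{2} \sqrt{5 \left(-2\right)} = -2543 + \sqrt{2} \sqrt{-10} = -2543 + \sqrt{2} i \sqrt{10} = -2543 + 2 i \sqrt{5}$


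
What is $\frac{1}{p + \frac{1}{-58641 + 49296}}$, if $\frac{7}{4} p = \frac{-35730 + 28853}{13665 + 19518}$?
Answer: $- \frac{14766435}{1750303} \approx -8.4365$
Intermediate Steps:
$p = - \frac{27508}{232281}$ ($p = \frac{4 \frac{-35730 + 28853}{13665 + 19518}}{7} = \frac{4 \left(- \frac{6877}{33183}\right)}{7} = \frac{4 \left(\left(-6877\right) \frac{1}{33183}\right)}{7} = \frac{4}{7} \left(- \frac{6877}{33183}\right) = - \frac{27508}{232281} \approx -0.11843$)
$\frac{1}{p + \frac{1}{-58641 + 49296}} = \frac{1}{- \frac{27508}{232281} + \frac{1}{-58641 + 49296}} = \frac{1}{- \frac{27508}{232281} + \frac{1}{-9345}} = \frac{1}{- \frac{27508}{232281} - \frac{1}{9345}} = \frac{1}{- \frac{1750303}{14766435}} = - \frac{14766435}{1750303}$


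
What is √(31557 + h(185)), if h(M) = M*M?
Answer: √65782 ≈ 256.48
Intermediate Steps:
h(M) = M²
√(31557 + h(185)) = √(31557 + 185²) = √(31557 + 34225) = √65782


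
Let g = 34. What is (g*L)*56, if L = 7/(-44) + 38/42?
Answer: 46852/33 ≈ 1419.8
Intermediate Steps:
L = 689/924 (L = 7*(-1/44) + 38*(1/42) = -7/44 + 19/21 = 689/924 ≈ 0.74567)
(g*L)*56 = (34*(689/924))*56 = (11713/462)*56 = 46852/33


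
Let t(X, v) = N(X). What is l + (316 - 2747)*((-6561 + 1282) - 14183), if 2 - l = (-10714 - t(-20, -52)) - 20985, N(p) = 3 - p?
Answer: 47343846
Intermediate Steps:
t(X, v) = 3 - X
l = 31724 (l = 2 - ((-10714 - (3 - 1*(-20))) - 20985) = 2 - ((-10714 - (3 + 20)) - 20985) = 2 - ((-10714 - 1*23) - 20985) = 2 - ((-10714 - 23) - 20985) = 2 - (-10737 - 20985) = 2 - 1*(-31722) = 2 + 31722 = 31724)
l + (316 - 2747)*((-6561 + 1282) - 14183) = 31724 + (316 - 2747)*((-6561 + 1282) - 14183) = 31724 - 2431*(-5279 - 14183) = 31724 - 2431*(-19462) = 31724 + 47312122 = 47343846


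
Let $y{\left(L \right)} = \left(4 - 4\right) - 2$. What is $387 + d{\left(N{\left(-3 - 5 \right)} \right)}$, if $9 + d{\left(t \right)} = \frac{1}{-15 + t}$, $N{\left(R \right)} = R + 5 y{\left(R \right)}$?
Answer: $\frac{12473}{33} \approx 377.97$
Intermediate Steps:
$y{\left(L \right)} = -2$ ($y{\left(L \right)} = 0 - 2 = -2$)
$N{\left(R \right)} = -10 + R$ ($N{\left(R \right)} = R + 5 \left(-2\right) = R - 10 = -10 + R$)
$d{\left(t \right)} = -9 + \frac{1}{-15 + t}$
$387 + d{\left(N{\left(-3 - 5 \right)} \right)} = 387 + \frac{136 - 9 \left(-10 - 8\right)}{-15 - 18} = 387 + \frac{136 - -162}{-15 - 18} = 387 + \frac{136 + 162}{-33} = 387 - \frac{298}{33} = \frac{12473}{33}$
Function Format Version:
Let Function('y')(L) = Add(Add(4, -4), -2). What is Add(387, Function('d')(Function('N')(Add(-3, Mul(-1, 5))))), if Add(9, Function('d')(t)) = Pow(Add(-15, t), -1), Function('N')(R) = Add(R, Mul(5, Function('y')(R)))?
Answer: Rational(12473, 33) ≈ 377.97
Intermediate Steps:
Function('y')(L) = -2 (Function('y')(L) = Add(0, -2) = -2)
Function('N')(R) = Add(-10, R) (Function('N')(R) = Add(R, Mul(5, -2)) = Add(R, -10) = Add(-10, R))
Function('d')(t) = Add(-9, Pow(Add(-15, t), -1))
Add(387, Function('d')(Function('N')(Add(-3, Mul(-1, 5))))) = Add(387, Mul(Pow(Add(-15, Add(-10, Add(-3, Mul(-1, 5)))), -1), Add(136, Mul(-9, Add(-10, Add(-3, Mul(-1, 5))))))) = Add(387, Mul(Pow(Add(-15, Add(-10, Add(-3, -5))), -1), Add(136, Mul(-9, Add(-10, Add(-3, -5)))))) = Add(387, Mul(Pow(Add(-15, Add(-10, -8)), -1), Add(136, Mul(-9, Add(-10, -8))))) = Add(387, Mul(Pow(Add(-15, -18), -1), Add(136, Mul(-9, -18)))) = Add(387, Mul(Pow(-33, -1), Add(136, 162))) = Add(387, Mul(Rational(-1, 33), 298)) = Add(387, Rational(-298, 33)) = Rational(12473, 33)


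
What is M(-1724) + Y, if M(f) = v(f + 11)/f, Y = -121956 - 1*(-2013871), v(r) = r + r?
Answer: 1630832443/862 ≈ 1.8919e+6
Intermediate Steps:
v(r) = 2*r
Y = 1891915 (Y = -121956 + 2013871 = 1891915)
M(f) = (22 + 2*f)/f (M(f) = (2*(f + 11))/f = (2*(11 + f))/f = (22 + 2*f)/f)
M(-1724) + Y = (2 + 22/(-1724)) + 1891915 = (2 + 22*(-1/1724)) + 1891915 = (2 - 11/862) + 1891915 = 1713/862 + 1891915 = 1630832443/862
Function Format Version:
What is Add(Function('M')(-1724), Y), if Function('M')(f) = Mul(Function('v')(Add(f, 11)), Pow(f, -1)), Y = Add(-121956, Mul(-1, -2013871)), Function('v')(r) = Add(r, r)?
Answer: Rational(1630832443, 862) ≈ 1.8919e+6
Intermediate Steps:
Function('v')(r) = Mul(2, r)
Y = 1891915 (Y = Add(-121956, 2013871) = 1891915)
Function('M')(f) = Mul(Pow(f, -1), Add(22, Mul(2, f))) (Function('M')(f) = Mul(Mul(2, Add(f, 11)), Pow(f, -1)) = Mul(Mul(2, Add(11, f)), Pow(f, -1)) = Mul(Add(22, Mul(2, f)), Pow(f, -1)) = Mul(Pow(f, -1), Add(22, Mul(2, f))))
Add(Function('M')(-1724), Y) = Add(Add(2, Mul(22, Pow(-1724, -1))), 1891915) = Add(Add(2, Mul(22, Rational(-1, 1724))), 1891915) = Add(Add(2, Rational(-11, 862)), 1891915) = Add(Rational(1713, 862), 1891915) = Rational(1630832443, 862)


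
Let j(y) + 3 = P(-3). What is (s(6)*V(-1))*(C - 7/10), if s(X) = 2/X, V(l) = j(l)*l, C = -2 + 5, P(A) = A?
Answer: 23/5 ≈ 4.6000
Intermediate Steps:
j(y) = -6 (j(y) = -3 - 3 = -6)
C = 3
V(l) = -6*l
(s(6)*V(-1))*(C - 7/10) = ((2/6)*(-6*(-1)))*(3 - 7/10) = ((2*(⅙))*6)*(3 - 7/10) = ((⅓)*6)*(3 - 1*7/10) = 2*(3 - 7/10) = 2*(23/10) = 23/5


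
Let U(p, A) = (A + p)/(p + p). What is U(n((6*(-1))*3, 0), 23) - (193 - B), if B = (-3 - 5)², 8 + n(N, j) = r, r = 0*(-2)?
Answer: -2079/16 ≈ -129.94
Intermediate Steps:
r = 0
n(N, j) = -8 (n(N, j) = -8 + 0 = -8)
U(p, A) = (A + p)/(2*p) (U(p, A) = (A + p)/((2*p)) = (A + p)*(1/(2*p)) = (A + p)/(2*p))
B = 64 (B = (-8)² = 64)
U(n((6*(-1))*3, 0), 23) - (193 - B) = (½)*(23 - 8)/(-8) - (193 - 1*64) = (½)*(-⅛)*15 - (193 - 64) = -15/16 - 1*129 = -15/16 - 129 = -2079/16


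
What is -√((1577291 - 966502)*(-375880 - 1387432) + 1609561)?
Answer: -I*√1077009963607 ≈ -1.0378e+6*I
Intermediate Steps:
-√((1577291 - 966502)*(-375880 - 1387432) + 1609561) = -√(610789*(-1763312) + 1609561) = -√(-1077011573168 + 1609561) = -√(-1077009963607) = -I*√1077009963607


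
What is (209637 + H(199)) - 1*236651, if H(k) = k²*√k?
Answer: -27014 + 39601*√199 ≈ 5.3163e+5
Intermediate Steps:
H(k) = k^(5/2)
(209637 + H(199)) - 1*236651 = (209637 + 199^(5/2)) - 1*236651 = (209637 + 39601*√199) - 236651 = -27014 + 39601*√199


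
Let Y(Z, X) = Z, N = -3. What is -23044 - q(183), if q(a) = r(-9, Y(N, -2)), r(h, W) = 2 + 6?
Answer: -23052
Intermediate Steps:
r(h, W) = 8
q(a) = 8
-23044 - q(183) = -23044 - 1*8 = -23044 - 8 = -23052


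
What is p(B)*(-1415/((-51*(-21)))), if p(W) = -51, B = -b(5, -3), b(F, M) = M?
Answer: 1415/21 ≈ 67.381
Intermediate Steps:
B = 3 (B = -1*(-3) = 3)
p(B)*(-1415/((-51*(-21)))) = -(-72165)/((-51*(-21))) = -(-72165)/1071 = -51*(-1415/1071) = 1415/21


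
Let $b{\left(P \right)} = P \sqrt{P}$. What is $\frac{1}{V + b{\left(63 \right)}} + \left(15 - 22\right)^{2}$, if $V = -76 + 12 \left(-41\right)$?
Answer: $\frac{3555705}{72577} - \frac{189 \sqrt{7}}{72577} \approx 48.985$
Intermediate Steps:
$V = -568$ ($V = -76 - 492 = -568$)
$b{\left(P \right)} = P^{\frac{3}{2}}$
$\frac{1}{V + b{\left(63 \right)}} + \left(15 - 22\right)^{2} = \frac{1}{-568 + 63^{\frac{3}{2}}} + \left(15 - 22\right)^{2} = \frac{1}{-568 + 189 \sqrt{7}} + \left(-7\right)^{2} = \frac{1}{-568 + 189 \sqrt{7}} + 49 = 49 + \frac{1}{-568 + 189 \sqrt{7}}$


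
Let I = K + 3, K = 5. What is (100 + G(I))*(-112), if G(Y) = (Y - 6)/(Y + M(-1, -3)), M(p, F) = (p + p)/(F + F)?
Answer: -280672/25 ≈ -11227.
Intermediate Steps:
M(p, F) = p/F (M(p, F) = (2*p)/((2*F)) = (2*p)*(1/(2*F)) = p/F)
I = 8 (I = 5 + 3 = 8)
G(Y) = (-6 + Y)/(⅓ + Y) (G(Y) = (Y - 6)/(Y - 1/(-3)) = (-6 + Y)/(Y - 1*(-⅓)) = (-6 + Y)/(Y + ⅓) = (-6 + Y)/(⅓ + Y))
(100 + G(I))*(-112) = (100 + 3*(-6 + 8)/(1 + 3*8))*(-112) = (100 + 3*2/(1 + 24))*(-112) = (100 + 3*2/25)*(-112) = (100 + 3*(1/25)*2)*(-112) = (100 + 6/25)*(-112) = (2506/25)*(-112) = -280672/25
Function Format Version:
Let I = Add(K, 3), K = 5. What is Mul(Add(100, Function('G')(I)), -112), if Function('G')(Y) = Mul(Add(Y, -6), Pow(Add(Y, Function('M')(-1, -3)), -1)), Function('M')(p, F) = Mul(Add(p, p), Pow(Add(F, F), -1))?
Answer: Rational(-280672, 25) ≈ -11227.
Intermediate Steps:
Function('M')(p, F) = Mul(p, Pow(F, -1)) (Function('M')(p, F) = Mul(Mul(2, p), Pow(Mul(2, F), -1)) = Mul(Mul(2, p), Mul(Rational(1, 2), Pow(F, -1))) = Mul(p, Pow(F, -1)))
I = 8 (I = Add(5, 3) = 8)
Function('G')(Y) = Mul(Pow(Add(Rational(1, 3), Y), -1), Add(-6, Y)) (Function('G')(Y) = Mul(Add(Y, -6), Pow(Add(Y, Mul(-1, Pow(-3, -1))), -1)) = Mul(Add(-6, Y), Pow(Add(Y, Mul(-1, Rational(-1, 3))), -1)) = Mul(Add(-6, Y), Pow(Add(Y, Rational(1, 3)), -1)) = Mul(Add(-6, Y), Pow(Add(Rational(1, 3), Y), -1)) = Mul(Pow(Add(Rational(1, 3), Y), -1), Add(-6, Y)))
Mul(Add(100, Function('G')(I)), -112) = Mul(Add(100, Mul(3, Pow(Add(1, Mul(3, 8)), -1), Add(-6, 8))), -112) = Mul(Add(100, Mul(3, Pow(Add(1, 24), -1), 2)), -112) = Mul(Add(100, Mul(3, Pow(25, -1), 2)), -112) = Mul(Add(100, Mul(3, Rational(1, 25), 2)), -112) = Mul(Add(100, Rational(6, 25)), -112) = Mul(Rational(2506, 25), -112) = Rational(-280672, 25)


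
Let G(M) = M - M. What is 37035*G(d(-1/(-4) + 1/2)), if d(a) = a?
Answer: 0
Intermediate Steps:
G(M) = 0
37035*G(d(-1/(-4) + 1/2)) = 37035*0 = 0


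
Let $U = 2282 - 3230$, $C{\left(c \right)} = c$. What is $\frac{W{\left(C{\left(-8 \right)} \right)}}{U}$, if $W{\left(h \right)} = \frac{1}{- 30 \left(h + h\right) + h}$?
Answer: $- \frac{1}{447456} \approx -2.2349 \cdot 10^{-6}$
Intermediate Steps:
$U = -948$
$W{\left(h \right)} = - \frac{1}{59 h}$ ($W{\left(h \right)} = \frac{1}{- 30 \cdot 2 h + h} = \frac{1}{- 60 h + h} = \frac{1}{\left(-59\right) h} = - \frac{1}{59 h}$)
$\frac{W{\left(C{\left(-8 \right)} \right)}}{U} = \frac{\left(- \frac{1}{59}\right) \frac{1}{-8}}{-948} = \left(- \frac{1}{59}\right) \left(- \frac{1}{8}\right) \left(- \frac{1}{948}\right) = \frac{1}{472} \left(- \frac{1}{948}\right) = - \frac{1}{447456}$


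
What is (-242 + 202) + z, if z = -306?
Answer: -346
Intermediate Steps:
(-242 + 202) + z = (-242 + 202) - 306 = -40 - 306 = -346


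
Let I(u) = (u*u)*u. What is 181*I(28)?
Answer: 3973312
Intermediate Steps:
I(u) = u**3 (I(u) = u**2*u = u**3)
181*I(28) = 181*28**3 = 181*21952 = 3973312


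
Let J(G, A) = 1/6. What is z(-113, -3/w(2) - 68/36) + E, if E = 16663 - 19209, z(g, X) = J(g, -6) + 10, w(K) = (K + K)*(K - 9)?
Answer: -15215/6 ≈ -2535.8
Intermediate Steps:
w(K) = 2*K*(-9 + K) (w(K) = (2*K)*(-9 + K) = 2*K*(-9 + K))
J(G, A) = 1/6
z(g, X) = 61/6 (z(g, X) = 1/6 + 10 = 61/6)
E = -2546
z(-113, -3/w(2) - 68/36) + E = 61/6 - 2546 = -15215/6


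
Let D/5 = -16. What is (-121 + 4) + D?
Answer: -197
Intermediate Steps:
D = -80 (D = 5*(-16) = -80)
(-121 + 4) + D = (-121 + 4) - 80 = -117 - 80 = -197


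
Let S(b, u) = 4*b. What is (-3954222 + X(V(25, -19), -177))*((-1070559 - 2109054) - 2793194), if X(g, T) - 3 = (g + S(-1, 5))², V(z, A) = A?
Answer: 23614627307830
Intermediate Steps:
X(g, T) = 3 + (-4 + g)² (X(g, T) = 3 + (g + 4*(-1))² = 3 + (g - 4)² = 3 + (-4 + g)²)
(-3954222 + X(V(25, -19), -177))*((-1070559 - 2109054) - 2793194) = (-3954222 + (3 + (-4 - 19)²))*((-1070559 - 2109054) - 2793194) = (-3954222 + (3 + (-23)²))*(-3179613 - 2793194) = (-3954222 + (3 + 529))*(-5972807) = (-3954222 + 532)*(-5972807) = -3953690*(-5972807) = 23614627307830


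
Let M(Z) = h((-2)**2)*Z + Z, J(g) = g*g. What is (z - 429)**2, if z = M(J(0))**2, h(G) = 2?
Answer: 184041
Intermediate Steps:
J(g) = g**2
M(Z) = 3*Z (M(Z) = 2*Z + Z = 3*Z)
z = 0 (z = (3*0**2)**2 = (3*0)**2 = 0**2 = 0)
(z - 429)**2 = (0 - 429)**2 = (-429)**2 = 184041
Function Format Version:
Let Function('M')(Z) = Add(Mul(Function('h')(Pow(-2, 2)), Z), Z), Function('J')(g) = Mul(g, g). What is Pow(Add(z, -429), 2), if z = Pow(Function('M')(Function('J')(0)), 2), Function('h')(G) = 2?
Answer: 184041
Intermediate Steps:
Function('J')(g) = Pow(g, 2)
Function('M')(Z) = Mul(3, Z) (Function('M')(Z) = Add(Mul(2, Z), Z) = Mul(3, Z))
z = 0 (z = Pow(Mul(3, Pow(0, 2)), 2) = Pow(Mul(3, 0), 2) = Pow(0, 2) = 0)
Pow(Add(z, -429), 2) = Pow(Add(0, -429), 2) = Pow(-429, 2) = 184041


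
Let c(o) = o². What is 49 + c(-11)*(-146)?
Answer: -17617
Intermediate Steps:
49 + c(-11)*(-146) = 49 + (-11)²*(-146) = 49 + 121*(-146) = 49 - 17666 = -17617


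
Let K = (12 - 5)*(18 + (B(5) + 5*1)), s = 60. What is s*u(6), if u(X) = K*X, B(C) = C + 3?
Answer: 78120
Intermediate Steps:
B(C) = 3 + C
K = 217 (K = (12 - 5)*(18 + ((3 + 5) + 5*1)) = 7*(18 + (8 + 5)) = 7*(18 + 13) = 7*31 = 217)
u(X) = 217*X
s*u(6) = 60*(217*6) = 60*1302 = 78120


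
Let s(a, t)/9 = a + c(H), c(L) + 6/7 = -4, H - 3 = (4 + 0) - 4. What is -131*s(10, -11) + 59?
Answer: -42031/7 ≈ -6004.4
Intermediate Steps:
H = 3 (H = 3 + ((4 + 0) - 4) = 3 + (4 - 4) = 3 + 0 = 3)
c(L) = -34/7 (c(L) = -6/7 - 4 = -34/7)
s(a, t) = -306/7 + 9*a (s(a, t) = 9*(a - 34/7) = 9*(-34/7 + a) = -306/7 + 9*a)
-131*s(10, -11) + 59 = -131*(-306/7 + 9*10) + 59 = -131*(-306/7 + 90) + 59 = -131*324/7 + 59 = -42444/7 + 59 = -42031/7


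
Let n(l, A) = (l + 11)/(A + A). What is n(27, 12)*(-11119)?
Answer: -211261/12 ≈ -17605.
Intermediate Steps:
n(l, A) = (11 + l)/(2*A) (n(l, A) = (11 + l)/((2*A)) = (11 + l)*(1/(2*A)) = (11 + l)/(2*A))
n(27, 12)*(-11119) = ((½)*(11 + 27)/12)*(-11119) = ((½)*(1/12)*38)*(-11119) = (19/12)*(-11119) = -211261/12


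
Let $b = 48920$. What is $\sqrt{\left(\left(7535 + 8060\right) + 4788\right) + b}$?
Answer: $\sqrt{69303} \approx 263.25$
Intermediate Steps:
$\sqrt{\left(\left(7535 + 8060\right) + 4788\right) + b} = \sqrt{\left(\left(7535 + 8060\right) + 4788\right) + 48920} = \sqrt{\left(15595 + 4788\right) + 48920} = \sqrt{20383 + 48920} = \sqrt{69303}$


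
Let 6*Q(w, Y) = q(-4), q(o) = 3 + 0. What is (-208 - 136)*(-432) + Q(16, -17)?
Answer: 297217/2 ≈ 1.4861e+5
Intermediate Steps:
q(o) = 3
Q(w, Y) = ½ (Q(w, Y) = (⅙)*3 = ½)
(-208 - 136)*(-432) + Q(16, -17) = (-208 - 136)*(-432) + ½ = -344*(-432) + ½ = 148608 + ½ = 297217/2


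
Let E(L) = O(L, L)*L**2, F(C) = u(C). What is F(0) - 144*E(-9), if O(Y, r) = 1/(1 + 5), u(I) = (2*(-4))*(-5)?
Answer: -1904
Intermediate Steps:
u(I) = 40 (u(I) = -8*(-5) = 40)
F(C) = 40
O(Y, r) = 1/6
E(L) = L**2/6
F(0) - 144*E(-9) = 40 - 24*(-9)**2 = 40 - 24*81 = 40 - 144*27/2 = 40 - 1944 = -1904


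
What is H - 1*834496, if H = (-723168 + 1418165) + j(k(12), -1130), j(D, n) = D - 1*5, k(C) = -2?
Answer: -139506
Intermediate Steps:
j(D, n) = -5 + D (j(D, n) = D - 5 = -5 + D)
H = 694990 (H = (-723168 + 1418165) + (-5 - 2) = 694997 - 7 = 694990)
H - 1*834496 = 694990 - 1*834496 = 694990 - 834496 = -139506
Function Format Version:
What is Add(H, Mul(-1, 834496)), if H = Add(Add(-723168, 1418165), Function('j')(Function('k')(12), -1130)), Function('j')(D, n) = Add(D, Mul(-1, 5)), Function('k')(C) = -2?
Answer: -139506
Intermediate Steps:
Function('j')(D, n) = Add(-5, D) (Function('j')(D, n) = Add(D, -5) = Add(-5, D))
H = 694990 (H = Add(Add(-723168, 1418165), Add(-5, -2)) = Add(694997, -7) = 694990)
Add(H, Mul(-1, 834496)) = Add(694990, Mul(-1, 834496)) = Add(694990, -834496) = -139506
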